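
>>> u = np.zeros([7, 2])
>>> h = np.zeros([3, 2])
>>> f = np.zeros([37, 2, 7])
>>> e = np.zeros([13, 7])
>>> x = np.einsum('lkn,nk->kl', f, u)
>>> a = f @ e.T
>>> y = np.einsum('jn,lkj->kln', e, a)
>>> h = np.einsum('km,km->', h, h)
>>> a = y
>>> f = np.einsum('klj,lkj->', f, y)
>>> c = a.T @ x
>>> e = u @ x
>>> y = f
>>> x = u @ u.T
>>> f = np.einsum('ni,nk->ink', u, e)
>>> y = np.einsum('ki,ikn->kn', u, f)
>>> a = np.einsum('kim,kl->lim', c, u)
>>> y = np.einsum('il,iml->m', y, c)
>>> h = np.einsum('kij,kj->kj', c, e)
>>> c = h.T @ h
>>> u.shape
(7, 2)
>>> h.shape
(7, 37)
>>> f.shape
(2, 7, 37)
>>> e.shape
(7, 37)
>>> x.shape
(7, 7)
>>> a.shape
(2, 37, 37)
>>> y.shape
(37,)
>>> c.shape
(37, 37)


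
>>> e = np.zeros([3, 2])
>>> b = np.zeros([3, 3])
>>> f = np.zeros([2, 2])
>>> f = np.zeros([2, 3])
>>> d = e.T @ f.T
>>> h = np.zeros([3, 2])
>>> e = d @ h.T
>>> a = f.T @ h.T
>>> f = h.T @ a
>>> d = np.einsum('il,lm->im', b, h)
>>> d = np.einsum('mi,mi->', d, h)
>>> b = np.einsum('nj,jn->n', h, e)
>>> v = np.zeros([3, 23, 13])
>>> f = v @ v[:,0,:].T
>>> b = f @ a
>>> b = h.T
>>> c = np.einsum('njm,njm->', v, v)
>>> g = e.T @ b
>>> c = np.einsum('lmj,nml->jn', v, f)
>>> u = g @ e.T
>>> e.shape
(2, 3)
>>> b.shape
(2, 3)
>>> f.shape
(3, 23, 3)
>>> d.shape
()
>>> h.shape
(3, 2)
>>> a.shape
(3, 3)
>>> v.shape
(3, 23, 13)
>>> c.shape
(13, 3)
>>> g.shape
(3, 3)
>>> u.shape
(3, 2)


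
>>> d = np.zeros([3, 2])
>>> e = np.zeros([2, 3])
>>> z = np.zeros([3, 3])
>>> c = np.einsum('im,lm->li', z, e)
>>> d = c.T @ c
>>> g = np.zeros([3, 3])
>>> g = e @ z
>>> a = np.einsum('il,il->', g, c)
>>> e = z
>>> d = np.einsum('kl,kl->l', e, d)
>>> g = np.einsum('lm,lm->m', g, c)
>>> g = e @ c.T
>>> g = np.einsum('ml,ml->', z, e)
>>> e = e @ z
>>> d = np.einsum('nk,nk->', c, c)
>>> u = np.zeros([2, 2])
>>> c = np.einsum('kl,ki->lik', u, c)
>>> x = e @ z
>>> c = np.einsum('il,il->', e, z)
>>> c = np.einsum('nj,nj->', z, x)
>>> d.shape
()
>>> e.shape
(3, 3)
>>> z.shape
(3, 3)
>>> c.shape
()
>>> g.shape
()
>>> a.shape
()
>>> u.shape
(2, 2)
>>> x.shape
(3, 3)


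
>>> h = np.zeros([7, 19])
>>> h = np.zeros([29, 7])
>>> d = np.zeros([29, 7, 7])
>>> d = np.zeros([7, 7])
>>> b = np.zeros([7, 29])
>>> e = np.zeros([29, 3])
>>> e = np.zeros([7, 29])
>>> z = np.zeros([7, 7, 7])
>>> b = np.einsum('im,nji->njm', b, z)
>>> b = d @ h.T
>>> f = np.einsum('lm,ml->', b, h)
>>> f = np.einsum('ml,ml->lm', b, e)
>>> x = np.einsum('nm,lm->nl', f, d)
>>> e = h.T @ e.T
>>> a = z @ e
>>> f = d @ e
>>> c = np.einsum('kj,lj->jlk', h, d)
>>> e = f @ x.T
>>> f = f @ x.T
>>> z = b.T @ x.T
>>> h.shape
(29, 7)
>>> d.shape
(7, 7)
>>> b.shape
(7, 29)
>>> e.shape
(7, 29)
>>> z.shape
(29, 29)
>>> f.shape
(7, 29)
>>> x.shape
(29, 7)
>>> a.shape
(7, 7, 7)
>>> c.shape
(7, 7, 29)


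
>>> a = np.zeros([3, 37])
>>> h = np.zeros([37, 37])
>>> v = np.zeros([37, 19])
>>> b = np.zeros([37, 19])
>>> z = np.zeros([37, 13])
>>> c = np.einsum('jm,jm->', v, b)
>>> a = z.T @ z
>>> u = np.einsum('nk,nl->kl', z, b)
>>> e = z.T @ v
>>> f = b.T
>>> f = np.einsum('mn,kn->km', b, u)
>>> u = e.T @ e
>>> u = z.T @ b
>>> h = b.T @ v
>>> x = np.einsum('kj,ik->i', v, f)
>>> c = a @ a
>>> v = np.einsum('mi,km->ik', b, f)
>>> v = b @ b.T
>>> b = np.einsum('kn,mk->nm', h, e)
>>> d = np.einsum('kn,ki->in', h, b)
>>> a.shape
(13, 13)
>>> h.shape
(19, 19)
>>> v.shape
(37, 37)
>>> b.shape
(19, 13)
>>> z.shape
(37, 13)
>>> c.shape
(13, 13)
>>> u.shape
(13, 19)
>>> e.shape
(13, 19)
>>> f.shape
(13, 37)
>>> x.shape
(13,)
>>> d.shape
(13, 19)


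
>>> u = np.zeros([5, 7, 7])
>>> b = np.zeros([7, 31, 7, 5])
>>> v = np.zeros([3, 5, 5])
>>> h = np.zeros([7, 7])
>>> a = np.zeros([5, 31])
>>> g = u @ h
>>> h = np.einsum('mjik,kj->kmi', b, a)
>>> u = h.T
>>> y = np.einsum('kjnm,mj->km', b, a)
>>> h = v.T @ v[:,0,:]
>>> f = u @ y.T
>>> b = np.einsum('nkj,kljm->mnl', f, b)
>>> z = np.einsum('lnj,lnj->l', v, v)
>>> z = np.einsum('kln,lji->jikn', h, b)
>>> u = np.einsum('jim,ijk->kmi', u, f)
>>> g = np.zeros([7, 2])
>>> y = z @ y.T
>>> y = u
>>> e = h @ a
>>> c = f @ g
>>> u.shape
(7, 5, 7)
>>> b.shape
(5, 7, 31)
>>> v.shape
(3, 5, 5)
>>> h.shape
(5, 5, 5)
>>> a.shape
(5, 31)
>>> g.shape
(7, 2)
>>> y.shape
(7, 5, 7)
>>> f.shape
(7, 7, 7)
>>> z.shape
(7, 31, 5, 5)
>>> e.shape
(5, 5, 31)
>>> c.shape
(7, 7, 2)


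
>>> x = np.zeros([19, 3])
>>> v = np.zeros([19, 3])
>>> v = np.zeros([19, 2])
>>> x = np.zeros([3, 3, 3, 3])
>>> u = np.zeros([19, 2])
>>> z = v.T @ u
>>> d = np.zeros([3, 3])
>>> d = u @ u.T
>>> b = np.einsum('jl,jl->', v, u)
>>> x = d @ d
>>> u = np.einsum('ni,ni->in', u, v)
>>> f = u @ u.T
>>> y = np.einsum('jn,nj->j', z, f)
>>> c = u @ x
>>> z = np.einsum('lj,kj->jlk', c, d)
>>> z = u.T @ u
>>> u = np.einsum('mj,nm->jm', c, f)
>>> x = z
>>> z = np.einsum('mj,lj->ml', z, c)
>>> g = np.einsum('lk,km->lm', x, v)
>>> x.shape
(19, 19)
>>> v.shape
(19, 2)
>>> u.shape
(19, 2)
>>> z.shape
(19, 2)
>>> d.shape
(19, 19)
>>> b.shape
()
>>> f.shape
(2, 2)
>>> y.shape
(2,)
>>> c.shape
(2, 19)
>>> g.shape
(19, 2)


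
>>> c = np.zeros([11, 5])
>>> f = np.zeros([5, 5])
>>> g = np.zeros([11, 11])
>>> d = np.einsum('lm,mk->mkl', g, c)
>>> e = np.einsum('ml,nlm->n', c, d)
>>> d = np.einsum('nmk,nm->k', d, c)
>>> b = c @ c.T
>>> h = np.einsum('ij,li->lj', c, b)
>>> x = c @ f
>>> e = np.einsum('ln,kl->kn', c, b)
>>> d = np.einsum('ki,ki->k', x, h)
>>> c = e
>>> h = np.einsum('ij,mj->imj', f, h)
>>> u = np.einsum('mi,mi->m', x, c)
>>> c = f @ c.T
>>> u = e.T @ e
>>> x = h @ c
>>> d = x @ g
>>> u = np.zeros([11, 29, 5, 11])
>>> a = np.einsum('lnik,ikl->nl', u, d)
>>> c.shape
(5, 11)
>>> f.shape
(5, 5)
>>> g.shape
(11, 11)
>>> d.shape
(5, 11, 11)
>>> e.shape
(11, 5)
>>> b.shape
(11, 11)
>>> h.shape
(5, 11, 5)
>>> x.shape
(5, 11, 11)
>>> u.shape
(11, 29, 5, 11)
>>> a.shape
(29, 11)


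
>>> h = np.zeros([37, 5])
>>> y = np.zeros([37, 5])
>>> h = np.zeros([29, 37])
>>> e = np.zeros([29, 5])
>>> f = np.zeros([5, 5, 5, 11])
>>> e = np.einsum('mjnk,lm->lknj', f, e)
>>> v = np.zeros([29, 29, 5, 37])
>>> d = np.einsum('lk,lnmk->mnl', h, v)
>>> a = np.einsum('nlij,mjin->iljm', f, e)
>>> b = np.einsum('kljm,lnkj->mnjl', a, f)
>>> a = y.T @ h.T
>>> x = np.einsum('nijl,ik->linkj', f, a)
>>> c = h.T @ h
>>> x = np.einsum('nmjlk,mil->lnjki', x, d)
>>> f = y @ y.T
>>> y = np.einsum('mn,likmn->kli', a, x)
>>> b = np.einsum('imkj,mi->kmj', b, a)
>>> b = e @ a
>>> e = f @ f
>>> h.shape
(29, 37)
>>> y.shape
(5, 29, 11)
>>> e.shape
(37, 37)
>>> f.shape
(37, 37)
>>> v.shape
(29, 29, 5, 37)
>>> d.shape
(5, 29, 29)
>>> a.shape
(5, 29)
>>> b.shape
(29, 11, 5, 29)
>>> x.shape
(29, 11, 5, 5, 29)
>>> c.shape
(37, 37)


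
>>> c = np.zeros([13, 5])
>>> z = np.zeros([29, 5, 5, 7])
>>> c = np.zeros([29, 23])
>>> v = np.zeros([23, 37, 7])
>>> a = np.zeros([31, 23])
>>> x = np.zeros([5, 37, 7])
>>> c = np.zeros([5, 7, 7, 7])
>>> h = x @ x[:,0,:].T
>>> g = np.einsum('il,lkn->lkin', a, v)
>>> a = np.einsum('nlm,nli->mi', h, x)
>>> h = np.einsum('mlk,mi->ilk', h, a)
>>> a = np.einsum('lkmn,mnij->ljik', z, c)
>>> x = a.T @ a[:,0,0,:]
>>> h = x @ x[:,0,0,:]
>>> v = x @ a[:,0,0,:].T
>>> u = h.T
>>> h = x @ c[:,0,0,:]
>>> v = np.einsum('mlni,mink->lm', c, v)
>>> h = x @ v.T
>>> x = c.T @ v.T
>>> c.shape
(5, 7, 7, 7)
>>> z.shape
(29, 5, 5, 7)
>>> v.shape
(7, 5)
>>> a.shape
(29, 7, 7, 5)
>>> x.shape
(7, 7, 7, 7)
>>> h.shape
(5, 7, 7, 7)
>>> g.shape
(23, 37, 31, 7)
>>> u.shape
(5, 7, 7, 5)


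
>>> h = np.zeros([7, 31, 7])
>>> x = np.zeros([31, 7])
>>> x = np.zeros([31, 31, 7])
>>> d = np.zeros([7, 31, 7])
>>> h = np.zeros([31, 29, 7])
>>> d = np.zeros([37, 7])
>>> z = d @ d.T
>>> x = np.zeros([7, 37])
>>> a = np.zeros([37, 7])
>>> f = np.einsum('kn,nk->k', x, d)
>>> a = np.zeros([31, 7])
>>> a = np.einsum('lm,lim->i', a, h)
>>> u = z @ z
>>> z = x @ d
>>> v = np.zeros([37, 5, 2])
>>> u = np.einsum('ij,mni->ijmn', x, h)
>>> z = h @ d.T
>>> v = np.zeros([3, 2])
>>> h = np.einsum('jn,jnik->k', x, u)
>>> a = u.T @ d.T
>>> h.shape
(29,)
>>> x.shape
(7, 37)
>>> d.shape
(37, 7)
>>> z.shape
(31, 29, 37)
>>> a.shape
(29, 31, 37, 37)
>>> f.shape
(7,)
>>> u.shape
(7, 37, 31, 29)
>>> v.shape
(3, 2)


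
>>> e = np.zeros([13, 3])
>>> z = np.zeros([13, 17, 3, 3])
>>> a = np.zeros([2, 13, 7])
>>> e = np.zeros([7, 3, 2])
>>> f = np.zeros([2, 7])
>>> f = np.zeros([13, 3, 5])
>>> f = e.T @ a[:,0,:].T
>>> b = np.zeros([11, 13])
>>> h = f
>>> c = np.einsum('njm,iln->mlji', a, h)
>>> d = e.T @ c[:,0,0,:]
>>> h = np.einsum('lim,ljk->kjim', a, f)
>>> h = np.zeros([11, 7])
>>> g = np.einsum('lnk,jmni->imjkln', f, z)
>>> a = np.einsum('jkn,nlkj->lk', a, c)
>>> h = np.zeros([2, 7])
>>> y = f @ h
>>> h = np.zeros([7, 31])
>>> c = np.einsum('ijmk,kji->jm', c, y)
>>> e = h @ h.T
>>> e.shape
(7, 7)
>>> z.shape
(13, 17, 3, 3)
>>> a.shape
(3, 13)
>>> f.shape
(2, 3, 2)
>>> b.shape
(11, 13)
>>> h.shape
(7, 31)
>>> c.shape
(3, 13)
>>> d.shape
(2, 3, 2)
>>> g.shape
(3, 17, 13, 2, 2, 3)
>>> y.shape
(2, 3, 7)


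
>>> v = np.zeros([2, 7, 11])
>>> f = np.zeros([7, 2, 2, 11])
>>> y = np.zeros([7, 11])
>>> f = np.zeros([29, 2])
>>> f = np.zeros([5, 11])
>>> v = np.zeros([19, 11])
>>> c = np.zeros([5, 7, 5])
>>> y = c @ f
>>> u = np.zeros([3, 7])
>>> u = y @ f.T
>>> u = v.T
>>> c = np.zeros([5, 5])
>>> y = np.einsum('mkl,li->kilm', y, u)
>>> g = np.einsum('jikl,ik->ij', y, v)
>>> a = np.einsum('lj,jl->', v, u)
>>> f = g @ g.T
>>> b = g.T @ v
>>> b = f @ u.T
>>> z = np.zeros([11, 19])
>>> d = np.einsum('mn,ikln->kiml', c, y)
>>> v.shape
(19, 11)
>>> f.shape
(19, 19)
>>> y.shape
(7, 19, 11, 5)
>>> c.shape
(5, 5)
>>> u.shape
(11, 19)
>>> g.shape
(19, 7)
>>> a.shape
()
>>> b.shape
(19, 11)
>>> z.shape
(11, 19)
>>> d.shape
(19, 7, 5, 11)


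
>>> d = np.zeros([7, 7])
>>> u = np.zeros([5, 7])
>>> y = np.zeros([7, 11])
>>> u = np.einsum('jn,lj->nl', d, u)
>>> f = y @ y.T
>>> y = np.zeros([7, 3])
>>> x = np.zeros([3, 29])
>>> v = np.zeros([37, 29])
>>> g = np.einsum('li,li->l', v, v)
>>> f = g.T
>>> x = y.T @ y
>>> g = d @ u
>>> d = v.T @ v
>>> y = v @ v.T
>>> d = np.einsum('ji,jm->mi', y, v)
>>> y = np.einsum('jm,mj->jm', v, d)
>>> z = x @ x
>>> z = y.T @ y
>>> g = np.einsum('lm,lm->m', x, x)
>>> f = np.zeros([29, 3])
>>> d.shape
(29, 37)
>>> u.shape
(7, 5)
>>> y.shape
(37, 29)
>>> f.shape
(29, 3)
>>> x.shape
(3, 3)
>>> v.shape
(37, 29)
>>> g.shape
(3,)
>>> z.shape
(29, 29)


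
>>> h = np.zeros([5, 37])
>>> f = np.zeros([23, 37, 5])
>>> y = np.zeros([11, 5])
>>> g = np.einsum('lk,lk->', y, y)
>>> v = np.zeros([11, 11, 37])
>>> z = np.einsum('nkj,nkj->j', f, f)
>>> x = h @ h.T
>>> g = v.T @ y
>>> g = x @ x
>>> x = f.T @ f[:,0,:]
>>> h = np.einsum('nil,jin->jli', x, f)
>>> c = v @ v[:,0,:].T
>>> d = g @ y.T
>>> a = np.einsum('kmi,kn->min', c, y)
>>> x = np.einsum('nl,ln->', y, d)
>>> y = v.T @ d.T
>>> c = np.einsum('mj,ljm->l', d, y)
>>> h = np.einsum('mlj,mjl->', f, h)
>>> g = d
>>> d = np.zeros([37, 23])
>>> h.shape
()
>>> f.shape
(23, 37, 5)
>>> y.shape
(37, 11, 5)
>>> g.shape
(5, 11)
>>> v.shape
(11, 11, 37)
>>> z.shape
(5,)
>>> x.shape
()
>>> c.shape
(37,)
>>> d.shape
(37, 23)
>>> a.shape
(11, 11, 5)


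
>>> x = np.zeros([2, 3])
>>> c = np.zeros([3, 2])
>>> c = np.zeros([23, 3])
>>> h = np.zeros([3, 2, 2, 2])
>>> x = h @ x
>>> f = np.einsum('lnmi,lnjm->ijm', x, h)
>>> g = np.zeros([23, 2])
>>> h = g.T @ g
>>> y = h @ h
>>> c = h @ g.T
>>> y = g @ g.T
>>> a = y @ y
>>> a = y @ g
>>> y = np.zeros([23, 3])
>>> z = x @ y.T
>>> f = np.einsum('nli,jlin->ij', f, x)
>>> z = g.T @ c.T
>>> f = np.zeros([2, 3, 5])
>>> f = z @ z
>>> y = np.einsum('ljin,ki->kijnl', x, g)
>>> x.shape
(3, 2, 2, 3)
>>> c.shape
(2, 23)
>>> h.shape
(2, 2)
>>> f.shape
(2, 2)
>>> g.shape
(23, 2)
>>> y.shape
(23, 2, 2, 3, 3)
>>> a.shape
(23, 2)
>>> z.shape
(2, 2)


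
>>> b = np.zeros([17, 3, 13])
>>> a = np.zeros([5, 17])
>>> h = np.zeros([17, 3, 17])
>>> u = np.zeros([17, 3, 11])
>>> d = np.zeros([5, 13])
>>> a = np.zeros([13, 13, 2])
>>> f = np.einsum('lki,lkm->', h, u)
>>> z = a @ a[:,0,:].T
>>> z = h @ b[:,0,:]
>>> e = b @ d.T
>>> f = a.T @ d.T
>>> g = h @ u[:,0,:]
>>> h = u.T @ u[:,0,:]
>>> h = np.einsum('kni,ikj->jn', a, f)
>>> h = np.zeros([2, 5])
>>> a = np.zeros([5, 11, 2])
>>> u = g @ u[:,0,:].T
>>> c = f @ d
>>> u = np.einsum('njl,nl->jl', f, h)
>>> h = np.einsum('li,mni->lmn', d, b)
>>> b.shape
(17, 3, 13)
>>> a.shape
(5, 11, 2)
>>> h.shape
(5, 17, 3)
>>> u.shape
(13, 5)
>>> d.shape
(5, 13)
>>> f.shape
(2, 13, 5)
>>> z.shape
(17, 3, 13)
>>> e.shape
(17, 3, 5)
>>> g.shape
(17, 3, 11)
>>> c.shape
(2, 13, 13)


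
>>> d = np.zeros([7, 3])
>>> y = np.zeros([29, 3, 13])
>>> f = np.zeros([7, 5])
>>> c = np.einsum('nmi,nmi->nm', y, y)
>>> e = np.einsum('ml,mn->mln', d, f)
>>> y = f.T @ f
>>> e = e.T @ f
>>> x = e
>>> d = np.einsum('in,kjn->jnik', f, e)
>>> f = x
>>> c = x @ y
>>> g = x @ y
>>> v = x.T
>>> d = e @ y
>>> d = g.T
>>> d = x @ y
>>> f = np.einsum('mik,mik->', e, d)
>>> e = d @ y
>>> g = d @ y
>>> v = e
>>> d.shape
(5, 3, 5)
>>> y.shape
(5, 5)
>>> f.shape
()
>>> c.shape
(5, 3, 5)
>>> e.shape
(5, 3, 5)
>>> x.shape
(5, 3, 5)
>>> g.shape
(5, 3, 5)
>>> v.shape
(5, 3, 5)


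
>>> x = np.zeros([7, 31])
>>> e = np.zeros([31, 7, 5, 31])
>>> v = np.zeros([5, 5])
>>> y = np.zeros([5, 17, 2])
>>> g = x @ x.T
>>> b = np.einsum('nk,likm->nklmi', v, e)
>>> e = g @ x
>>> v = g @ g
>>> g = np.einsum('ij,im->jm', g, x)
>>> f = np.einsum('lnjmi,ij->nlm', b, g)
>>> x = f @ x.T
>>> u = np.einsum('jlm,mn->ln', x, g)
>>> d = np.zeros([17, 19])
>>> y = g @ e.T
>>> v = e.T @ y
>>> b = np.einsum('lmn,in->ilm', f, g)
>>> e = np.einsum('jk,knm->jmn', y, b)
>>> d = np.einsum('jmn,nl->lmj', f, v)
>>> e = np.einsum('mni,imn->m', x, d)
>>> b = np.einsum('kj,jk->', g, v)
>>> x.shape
(5, 5, 7)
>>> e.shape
(5,)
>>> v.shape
(31, 7)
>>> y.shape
(7, 7)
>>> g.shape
(7, 31)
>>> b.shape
()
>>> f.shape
(5, 5, 31)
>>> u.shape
(5, 31)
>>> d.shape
(7, 5, 5)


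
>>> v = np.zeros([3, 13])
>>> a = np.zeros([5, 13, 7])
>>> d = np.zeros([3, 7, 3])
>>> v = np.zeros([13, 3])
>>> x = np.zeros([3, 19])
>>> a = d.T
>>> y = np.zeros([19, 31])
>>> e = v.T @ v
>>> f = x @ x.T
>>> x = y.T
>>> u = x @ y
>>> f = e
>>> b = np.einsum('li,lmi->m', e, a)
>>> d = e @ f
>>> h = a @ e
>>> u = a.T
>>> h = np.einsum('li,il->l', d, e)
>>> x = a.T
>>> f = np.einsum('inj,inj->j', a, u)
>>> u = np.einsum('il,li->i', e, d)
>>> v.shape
(13, 3)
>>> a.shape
(3, 7, 3)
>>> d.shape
(3, 3)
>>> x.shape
(3, 7, 3)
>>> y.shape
(19, 31)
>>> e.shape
(3, 3)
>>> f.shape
(3,)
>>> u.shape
(3,)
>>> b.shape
(7,)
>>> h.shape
(3,)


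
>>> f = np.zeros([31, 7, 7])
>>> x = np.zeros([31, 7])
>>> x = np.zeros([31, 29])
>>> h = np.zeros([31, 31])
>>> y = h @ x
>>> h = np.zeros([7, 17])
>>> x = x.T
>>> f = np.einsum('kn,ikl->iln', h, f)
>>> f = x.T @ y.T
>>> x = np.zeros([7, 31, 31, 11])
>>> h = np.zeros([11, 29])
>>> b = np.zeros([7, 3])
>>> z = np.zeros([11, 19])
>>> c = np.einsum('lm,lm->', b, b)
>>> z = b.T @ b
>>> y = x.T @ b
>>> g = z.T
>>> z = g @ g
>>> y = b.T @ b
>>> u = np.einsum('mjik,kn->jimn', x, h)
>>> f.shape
(31, 31)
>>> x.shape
(7, 31, 31, 11)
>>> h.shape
(11, 29)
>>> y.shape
(3, 3)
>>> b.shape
(7, 3)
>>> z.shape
(3, 3)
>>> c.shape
()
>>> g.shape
(3, 3)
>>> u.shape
(31, 31, 7, 29)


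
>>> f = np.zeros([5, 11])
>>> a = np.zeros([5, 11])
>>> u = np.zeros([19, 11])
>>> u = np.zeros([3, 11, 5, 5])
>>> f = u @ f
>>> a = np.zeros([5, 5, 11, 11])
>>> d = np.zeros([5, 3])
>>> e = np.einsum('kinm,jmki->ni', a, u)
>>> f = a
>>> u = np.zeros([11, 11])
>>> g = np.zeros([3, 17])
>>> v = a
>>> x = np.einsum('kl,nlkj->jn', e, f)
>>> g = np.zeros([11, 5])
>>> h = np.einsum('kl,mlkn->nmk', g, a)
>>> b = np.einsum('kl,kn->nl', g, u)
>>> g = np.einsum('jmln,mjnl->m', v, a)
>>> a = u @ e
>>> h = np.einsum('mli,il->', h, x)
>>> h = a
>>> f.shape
(5, 5, 11, 11)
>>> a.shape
(11, 5)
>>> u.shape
(11, 11)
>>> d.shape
(5, 3)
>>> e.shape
(11, 5)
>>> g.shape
(5,)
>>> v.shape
(5, 5, 11, 11)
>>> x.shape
(11, 5)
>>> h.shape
(11, 5)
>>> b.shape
(11, 5)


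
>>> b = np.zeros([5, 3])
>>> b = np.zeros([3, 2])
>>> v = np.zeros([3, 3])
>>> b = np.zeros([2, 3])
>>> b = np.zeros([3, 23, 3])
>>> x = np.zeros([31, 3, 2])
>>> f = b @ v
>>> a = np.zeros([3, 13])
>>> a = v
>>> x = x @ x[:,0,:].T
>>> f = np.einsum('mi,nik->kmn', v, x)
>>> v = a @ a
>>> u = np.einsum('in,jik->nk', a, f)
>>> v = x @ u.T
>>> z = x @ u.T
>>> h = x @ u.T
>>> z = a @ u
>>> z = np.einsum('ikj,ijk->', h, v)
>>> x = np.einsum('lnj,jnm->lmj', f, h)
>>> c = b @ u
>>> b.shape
(3, 23, 3)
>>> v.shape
(31, 3, 3)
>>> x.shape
(31, 3, 31)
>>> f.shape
(31, 3, 31)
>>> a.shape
(3, 3)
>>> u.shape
(3, 31)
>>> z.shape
()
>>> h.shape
(31, 3, 3)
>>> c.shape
(3, 23, 31)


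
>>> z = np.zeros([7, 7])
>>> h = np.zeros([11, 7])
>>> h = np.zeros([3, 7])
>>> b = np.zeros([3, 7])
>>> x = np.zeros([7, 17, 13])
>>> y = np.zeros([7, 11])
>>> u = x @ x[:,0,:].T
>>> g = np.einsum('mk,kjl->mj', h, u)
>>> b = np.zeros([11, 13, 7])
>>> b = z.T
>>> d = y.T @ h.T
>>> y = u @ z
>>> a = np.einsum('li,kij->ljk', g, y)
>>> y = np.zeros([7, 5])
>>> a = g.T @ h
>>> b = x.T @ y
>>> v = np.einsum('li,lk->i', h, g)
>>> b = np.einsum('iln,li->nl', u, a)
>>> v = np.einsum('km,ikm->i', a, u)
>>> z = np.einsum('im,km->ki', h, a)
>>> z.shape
(17, 3)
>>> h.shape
(3, 7)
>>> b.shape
(7, 17)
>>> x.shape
(7, 17, 13)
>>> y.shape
(7, 5)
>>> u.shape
(7, 17, 7)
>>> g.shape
(3, 17)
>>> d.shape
(11, 3)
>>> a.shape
(17, 7)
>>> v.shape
(7,)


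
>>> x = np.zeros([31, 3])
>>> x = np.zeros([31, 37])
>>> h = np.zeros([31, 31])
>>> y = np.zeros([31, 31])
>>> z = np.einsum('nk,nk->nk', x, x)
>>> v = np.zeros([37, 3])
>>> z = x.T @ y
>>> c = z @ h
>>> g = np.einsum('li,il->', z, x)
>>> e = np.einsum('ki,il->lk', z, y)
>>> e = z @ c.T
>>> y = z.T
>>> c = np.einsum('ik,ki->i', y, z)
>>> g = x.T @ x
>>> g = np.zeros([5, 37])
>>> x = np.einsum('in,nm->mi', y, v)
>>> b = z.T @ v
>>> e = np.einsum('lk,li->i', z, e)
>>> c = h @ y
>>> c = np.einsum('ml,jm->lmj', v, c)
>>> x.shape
(3, 31)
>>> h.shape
(31, 31)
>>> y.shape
(31, 37)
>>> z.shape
(37, 31)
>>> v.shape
(37, 3)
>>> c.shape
(3, 37, 31)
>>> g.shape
(5, 37)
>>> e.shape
(37,)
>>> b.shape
(31, 3)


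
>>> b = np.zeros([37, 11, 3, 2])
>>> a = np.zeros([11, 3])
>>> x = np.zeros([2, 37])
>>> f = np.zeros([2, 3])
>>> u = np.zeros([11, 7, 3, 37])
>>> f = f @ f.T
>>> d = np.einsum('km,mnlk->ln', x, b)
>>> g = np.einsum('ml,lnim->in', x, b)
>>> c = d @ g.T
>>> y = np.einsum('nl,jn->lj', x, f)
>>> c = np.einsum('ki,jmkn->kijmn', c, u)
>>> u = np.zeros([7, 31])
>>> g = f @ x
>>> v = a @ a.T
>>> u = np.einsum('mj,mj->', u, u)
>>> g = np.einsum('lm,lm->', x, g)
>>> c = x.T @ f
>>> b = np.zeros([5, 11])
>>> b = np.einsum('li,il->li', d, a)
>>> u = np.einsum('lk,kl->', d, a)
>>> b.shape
(3, 11)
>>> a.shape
(11, 3)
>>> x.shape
(2, 37)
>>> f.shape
(2, 2)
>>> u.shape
()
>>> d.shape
(3, 11)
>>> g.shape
()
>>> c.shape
(37, 2)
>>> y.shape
(37, 2)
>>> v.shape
(11, 11)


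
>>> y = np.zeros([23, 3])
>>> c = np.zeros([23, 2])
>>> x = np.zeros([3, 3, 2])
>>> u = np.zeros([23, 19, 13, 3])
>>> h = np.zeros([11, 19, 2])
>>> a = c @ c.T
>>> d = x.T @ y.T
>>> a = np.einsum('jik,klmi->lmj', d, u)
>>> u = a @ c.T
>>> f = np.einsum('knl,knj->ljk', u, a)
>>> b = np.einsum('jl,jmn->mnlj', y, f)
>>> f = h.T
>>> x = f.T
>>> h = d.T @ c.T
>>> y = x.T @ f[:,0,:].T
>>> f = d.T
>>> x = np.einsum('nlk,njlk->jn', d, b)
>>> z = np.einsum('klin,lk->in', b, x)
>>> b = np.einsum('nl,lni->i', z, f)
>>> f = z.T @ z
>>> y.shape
(2, 19, 2)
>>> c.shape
(23, 2)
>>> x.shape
(19, 2)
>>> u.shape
(19, 13, 23)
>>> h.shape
(23, 3, 23)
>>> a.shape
(19, 13, 2)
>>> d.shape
(2, 3, 23)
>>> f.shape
(23, 23)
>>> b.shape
(2,)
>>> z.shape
(3, 23)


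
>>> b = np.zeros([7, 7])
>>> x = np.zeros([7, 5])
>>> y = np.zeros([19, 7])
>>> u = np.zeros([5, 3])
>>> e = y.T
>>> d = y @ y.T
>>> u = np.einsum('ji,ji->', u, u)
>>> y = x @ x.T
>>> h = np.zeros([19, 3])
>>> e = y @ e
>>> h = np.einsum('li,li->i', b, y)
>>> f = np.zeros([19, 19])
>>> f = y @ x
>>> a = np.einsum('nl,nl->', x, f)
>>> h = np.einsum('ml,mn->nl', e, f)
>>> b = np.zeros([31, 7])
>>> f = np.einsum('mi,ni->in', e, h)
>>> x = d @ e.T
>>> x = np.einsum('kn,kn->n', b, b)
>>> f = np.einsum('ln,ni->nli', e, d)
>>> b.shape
(31, 7)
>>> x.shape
(7,)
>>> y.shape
(7, 7)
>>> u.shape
()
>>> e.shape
(7, 19)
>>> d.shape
(19, 19)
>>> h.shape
(5, 19)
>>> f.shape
(19, 7, 19)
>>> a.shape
()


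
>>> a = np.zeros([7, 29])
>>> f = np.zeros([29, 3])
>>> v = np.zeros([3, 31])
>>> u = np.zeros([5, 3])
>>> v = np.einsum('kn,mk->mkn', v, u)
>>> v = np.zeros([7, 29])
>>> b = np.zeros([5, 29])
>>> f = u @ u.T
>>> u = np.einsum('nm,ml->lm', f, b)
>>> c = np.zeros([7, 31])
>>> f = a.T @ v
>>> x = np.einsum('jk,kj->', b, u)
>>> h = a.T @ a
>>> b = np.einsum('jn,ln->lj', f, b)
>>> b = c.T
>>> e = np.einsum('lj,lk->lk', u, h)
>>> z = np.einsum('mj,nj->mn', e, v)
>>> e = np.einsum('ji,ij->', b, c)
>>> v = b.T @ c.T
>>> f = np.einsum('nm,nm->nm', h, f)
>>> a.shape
(7, 29)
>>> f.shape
(29, 29)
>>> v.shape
(7, 7)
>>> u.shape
(29, 5)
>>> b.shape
(31, 7)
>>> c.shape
(7, 31)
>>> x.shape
()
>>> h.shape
(29, 29)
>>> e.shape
()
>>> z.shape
(29, 7)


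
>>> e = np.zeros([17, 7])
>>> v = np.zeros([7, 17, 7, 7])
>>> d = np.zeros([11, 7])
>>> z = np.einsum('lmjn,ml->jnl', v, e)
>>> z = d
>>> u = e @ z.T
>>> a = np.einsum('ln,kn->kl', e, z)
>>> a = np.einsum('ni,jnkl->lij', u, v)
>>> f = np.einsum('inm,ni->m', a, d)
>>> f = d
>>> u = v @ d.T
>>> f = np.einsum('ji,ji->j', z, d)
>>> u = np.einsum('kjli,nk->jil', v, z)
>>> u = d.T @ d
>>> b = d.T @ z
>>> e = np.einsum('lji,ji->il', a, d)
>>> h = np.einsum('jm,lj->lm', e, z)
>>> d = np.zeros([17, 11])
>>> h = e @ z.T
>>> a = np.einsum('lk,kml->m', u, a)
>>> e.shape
(7, 7)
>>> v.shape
(7, 17, 7, 7)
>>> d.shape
(17, 11)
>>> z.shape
(11, 7)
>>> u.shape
(7, 7)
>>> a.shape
(11,)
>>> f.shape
(11,)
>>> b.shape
(7, 7)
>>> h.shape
(7, 11)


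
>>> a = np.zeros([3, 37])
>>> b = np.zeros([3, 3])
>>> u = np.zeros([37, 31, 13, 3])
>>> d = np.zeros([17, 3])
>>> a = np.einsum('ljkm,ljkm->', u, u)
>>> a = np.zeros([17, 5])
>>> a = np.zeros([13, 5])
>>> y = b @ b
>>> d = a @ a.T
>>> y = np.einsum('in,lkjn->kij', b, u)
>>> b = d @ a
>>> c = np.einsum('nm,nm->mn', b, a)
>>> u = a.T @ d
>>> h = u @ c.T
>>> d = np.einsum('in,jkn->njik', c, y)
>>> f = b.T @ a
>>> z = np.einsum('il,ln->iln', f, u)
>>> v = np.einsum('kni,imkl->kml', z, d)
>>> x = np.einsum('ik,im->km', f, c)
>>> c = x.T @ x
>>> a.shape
(13, 5)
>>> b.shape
(13, 5)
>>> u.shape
(5, 13)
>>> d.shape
(13, 31, 5, 3)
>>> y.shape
(31, 3, 13)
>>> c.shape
(13, 13)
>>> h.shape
(5, 5)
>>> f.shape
(5, 5)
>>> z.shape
(5, 5, 13)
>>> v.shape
(5, 31, 3)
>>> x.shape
(5, 13)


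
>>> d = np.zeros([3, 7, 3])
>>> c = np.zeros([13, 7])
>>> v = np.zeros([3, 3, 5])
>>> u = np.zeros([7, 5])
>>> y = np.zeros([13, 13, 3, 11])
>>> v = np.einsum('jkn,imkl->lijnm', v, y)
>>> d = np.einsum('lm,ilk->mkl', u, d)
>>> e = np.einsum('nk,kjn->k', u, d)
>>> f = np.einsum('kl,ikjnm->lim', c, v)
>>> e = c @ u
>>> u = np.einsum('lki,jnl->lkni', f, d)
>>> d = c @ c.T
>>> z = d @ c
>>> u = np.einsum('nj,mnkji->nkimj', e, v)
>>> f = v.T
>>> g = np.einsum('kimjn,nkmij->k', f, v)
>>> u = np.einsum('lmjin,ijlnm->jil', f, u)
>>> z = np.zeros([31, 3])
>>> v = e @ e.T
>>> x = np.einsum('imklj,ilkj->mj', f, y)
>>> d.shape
(13, 13)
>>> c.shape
(13, 7)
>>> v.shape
(13, 13)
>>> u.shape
(3, 13, 13)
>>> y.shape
(13, 13, 3, 11)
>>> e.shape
(13, 5)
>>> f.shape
(13, 5, 3, 13, 11)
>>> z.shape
(31, 3)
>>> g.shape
(13,)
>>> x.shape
(5, 11)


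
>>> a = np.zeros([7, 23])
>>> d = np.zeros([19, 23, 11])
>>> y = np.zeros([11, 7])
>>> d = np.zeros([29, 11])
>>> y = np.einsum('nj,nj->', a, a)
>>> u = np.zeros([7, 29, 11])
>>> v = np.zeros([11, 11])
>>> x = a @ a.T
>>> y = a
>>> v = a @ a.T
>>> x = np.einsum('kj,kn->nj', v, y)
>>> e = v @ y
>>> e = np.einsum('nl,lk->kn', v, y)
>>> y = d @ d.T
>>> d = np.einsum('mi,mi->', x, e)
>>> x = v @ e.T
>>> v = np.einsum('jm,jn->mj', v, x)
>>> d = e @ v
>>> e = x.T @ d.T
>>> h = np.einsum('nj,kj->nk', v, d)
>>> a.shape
(7, 23)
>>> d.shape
(23, 7)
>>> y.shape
(29, 29)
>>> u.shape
(7, 29, 11)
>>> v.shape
(7, 7)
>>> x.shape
(7, 23)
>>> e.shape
(23, 23)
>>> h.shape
(7, 23)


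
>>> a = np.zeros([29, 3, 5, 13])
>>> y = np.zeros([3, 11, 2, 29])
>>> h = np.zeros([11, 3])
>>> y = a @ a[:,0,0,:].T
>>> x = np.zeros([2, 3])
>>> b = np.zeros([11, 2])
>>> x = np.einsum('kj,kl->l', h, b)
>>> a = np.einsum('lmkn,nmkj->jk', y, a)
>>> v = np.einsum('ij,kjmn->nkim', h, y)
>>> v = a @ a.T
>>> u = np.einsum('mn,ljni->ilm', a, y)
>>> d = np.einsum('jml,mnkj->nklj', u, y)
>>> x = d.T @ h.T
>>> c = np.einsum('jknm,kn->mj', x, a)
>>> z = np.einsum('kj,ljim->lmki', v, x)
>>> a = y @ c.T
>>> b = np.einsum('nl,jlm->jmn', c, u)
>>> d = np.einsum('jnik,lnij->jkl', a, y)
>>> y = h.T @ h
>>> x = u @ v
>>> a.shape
(29, 3, 5, 11)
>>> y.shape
(3, 3)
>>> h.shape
(11, 3)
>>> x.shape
(29, 29, 13)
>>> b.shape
(29, 13, 11)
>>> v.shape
(13, 13)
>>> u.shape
(29, 29, 13)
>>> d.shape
(29, 11, 29)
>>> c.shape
(11, 29)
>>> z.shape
(29, 11, 13, 5)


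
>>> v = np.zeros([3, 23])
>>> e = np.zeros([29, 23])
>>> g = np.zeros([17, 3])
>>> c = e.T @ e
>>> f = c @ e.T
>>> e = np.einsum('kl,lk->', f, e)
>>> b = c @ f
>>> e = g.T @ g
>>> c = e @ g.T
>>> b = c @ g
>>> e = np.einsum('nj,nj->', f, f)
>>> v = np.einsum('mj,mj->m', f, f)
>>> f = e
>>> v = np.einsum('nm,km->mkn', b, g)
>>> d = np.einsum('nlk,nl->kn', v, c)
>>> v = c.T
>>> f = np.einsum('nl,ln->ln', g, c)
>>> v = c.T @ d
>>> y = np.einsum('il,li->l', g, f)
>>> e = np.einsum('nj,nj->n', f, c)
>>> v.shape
(17, 3)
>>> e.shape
(3,)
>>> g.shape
(17, 3)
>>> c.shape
(3, 17)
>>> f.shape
(3, 17)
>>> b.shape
(3, 3)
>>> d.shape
(3, 3)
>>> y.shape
(3,)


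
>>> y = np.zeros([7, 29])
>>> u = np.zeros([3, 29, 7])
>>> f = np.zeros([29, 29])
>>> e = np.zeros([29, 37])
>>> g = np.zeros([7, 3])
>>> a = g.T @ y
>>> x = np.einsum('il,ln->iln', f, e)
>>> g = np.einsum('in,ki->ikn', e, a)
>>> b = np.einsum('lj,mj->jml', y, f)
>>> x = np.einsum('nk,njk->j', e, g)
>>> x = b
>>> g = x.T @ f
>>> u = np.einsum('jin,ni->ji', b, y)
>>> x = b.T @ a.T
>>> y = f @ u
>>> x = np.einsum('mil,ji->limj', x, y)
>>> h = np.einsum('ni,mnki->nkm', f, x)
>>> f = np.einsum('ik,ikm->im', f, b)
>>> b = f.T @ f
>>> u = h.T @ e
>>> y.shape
(29, 29)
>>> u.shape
(3, 7, 37)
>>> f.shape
(29, 7)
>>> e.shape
(29, 37)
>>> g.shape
(7, 29, 29)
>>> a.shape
(3, 29)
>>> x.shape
(3, 29, 7, 29)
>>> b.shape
(7, 7)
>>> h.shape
(29, 7, 3)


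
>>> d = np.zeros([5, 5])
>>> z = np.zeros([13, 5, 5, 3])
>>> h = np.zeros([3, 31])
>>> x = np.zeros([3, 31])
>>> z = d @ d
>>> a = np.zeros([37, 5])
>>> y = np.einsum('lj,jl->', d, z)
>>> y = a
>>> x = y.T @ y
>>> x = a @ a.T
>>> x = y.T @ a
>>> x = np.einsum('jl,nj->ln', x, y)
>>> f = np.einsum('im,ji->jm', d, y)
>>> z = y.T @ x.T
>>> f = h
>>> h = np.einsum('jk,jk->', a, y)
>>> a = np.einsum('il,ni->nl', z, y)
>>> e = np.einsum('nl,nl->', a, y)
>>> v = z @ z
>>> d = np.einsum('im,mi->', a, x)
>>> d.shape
()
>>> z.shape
(5, 5)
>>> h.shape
()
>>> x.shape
(5, 37)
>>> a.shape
(37, 5)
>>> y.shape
(37, 5)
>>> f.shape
(3, 31)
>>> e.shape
()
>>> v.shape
(5, 5)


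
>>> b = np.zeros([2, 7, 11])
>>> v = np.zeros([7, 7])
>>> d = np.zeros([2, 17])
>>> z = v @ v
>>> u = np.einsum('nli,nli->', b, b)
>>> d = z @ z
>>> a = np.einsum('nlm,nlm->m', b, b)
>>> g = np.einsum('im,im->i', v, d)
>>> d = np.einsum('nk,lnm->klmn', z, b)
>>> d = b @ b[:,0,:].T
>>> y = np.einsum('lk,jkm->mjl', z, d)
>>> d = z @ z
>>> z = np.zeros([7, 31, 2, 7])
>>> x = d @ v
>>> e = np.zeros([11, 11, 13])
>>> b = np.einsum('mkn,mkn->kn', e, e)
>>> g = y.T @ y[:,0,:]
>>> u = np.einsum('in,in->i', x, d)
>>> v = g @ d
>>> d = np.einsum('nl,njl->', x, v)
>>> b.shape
(11, 13)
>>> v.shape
(7, 2, 7)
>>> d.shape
()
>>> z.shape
(7, 31, 2, 7)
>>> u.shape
(7,)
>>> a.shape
(11,)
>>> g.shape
(7, 2, 7)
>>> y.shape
(2, 2, 7)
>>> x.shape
(7, 7)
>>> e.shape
(11, 11, 13)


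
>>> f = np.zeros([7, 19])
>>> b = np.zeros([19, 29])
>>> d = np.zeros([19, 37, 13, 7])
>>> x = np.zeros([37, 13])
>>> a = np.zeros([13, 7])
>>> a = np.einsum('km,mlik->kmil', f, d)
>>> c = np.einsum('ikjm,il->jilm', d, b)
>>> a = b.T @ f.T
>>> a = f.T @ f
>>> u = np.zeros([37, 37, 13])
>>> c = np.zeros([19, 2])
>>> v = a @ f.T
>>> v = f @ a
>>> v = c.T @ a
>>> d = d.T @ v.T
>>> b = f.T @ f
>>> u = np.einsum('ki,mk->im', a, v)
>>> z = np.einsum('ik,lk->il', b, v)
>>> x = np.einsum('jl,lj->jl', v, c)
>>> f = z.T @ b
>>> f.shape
(2, 19)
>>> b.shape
(19, 19)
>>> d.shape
(7, 13, 37, 2)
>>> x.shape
(2, 19)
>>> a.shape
(19, 19)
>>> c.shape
(19, 2)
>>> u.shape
(19, 2)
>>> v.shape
(2, 19)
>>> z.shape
(19, 2)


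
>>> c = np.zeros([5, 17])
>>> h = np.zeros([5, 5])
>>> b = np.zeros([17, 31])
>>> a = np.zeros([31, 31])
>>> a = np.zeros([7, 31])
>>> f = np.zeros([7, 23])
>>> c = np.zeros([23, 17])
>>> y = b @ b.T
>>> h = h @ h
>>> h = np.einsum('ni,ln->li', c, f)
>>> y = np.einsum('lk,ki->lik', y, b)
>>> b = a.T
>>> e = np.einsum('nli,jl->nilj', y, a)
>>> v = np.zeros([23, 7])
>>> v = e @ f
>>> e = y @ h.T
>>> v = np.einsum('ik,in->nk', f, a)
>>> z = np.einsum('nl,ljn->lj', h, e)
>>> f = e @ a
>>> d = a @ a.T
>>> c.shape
(23, 17)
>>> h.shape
(7, 17)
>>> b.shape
(31, 7)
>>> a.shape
(7, 31)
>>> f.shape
(17, 31, 31)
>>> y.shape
(17, 31, 17)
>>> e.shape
(17, 31, 7)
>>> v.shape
(31, 23)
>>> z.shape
(17, 31)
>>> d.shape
(7, 7)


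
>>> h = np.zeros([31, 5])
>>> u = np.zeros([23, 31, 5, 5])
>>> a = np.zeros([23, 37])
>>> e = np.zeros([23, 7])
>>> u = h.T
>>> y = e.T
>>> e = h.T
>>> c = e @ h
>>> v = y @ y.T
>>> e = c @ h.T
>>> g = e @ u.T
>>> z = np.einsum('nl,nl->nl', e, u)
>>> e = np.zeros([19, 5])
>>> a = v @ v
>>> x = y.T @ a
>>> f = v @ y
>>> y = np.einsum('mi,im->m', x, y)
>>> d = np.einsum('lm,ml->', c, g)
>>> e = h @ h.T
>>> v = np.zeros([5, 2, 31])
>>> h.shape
(31, 5)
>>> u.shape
(5, 31)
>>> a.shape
(7, 7)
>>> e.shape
(31, 31)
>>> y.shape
(23,)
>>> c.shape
(5, 5)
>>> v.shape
(5, 2, 31)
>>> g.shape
(5, 5)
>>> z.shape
(5, 31)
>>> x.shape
(23, 7)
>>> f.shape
(7, 23)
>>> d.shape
()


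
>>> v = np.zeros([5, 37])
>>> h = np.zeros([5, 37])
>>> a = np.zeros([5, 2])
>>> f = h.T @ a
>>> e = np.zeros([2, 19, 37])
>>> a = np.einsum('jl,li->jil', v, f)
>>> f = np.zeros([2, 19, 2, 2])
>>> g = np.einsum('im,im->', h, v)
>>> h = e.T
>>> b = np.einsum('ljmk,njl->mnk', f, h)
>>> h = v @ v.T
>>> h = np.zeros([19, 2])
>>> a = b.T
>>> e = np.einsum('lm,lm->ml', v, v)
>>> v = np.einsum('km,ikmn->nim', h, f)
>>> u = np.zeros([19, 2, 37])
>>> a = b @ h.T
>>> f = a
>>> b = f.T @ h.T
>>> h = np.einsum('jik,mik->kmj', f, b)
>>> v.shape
(2, 2, 2)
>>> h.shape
(19, 19, 2)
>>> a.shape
(2, 37, 19)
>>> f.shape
(2, 37, 19)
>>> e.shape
(37, 5)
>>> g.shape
()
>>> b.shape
(19, 37, 19)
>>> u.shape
(19, 2, 37)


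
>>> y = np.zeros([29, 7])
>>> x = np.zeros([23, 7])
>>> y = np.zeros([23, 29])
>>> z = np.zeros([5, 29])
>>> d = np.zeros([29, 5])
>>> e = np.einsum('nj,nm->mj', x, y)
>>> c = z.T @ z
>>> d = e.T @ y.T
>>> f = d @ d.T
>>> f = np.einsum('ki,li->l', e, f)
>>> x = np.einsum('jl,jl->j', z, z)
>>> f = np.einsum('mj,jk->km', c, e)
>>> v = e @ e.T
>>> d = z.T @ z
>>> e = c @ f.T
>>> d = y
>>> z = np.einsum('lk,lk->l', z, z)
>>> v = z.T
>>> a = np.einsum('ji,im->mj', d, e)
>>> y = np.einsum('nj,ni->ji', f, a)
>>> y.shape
(29, 23)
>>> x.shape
(5,)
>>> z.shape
(5,)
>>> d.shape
(23, 29)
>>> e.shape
(29, 7)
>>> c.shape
(29, 29)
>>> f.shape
(7, 29)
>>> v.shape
(5,)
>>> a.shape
(7, 23)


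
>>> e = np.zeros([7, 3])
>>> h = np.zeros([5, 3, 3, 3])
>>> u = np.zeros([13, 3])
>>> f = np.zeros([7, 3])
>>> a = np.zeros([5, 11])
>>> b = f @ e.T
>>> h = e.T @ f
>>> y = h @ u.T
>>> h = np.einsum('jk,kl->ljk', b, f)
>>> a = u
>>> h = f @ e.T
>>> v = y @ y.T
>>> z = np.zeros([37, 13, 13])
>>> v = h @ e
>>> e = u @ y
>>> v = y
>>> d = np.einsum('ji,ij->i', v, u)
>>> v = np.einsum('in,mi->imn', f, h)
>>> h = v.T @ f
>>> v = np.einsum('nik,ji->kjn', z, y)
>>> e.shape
(13, 13)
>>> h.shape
(3, 7, 3)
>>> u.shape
(13, 3)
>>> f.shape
(7, 3)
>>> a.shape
(13, 3)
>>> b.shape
(7, 7)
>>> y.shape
(3, 13)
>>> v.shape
(13, 3, 37)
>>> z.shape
(37, 13, 13)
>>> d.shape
(13,)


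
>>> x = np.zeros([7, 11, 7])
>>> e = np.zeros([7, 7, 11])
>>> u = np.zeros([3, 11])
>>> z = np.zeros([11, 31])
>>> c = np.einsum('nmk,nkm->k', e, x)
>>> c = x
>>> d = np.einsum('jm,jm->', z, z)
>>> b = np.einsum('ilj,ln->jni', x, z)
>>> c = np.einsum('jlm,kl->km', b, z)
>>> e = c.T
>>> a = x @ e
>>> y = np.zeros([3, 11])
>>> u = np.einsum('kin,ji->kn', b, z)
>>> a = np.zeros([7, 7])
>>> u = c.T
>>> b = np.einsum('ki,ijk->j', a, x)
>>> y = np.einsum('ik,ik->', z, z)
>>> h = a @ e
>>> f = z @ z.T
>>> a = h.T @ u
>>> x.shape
(7, 11, 7)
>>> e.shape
(7, 11)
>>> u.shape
(7, 11)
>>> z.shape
(11, 31)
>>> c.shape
(11, 7)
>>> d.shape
()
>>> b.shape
(11,)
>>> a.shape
(11, 11)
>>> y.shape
()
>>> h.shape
(7, 11)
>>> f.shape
(11, 11)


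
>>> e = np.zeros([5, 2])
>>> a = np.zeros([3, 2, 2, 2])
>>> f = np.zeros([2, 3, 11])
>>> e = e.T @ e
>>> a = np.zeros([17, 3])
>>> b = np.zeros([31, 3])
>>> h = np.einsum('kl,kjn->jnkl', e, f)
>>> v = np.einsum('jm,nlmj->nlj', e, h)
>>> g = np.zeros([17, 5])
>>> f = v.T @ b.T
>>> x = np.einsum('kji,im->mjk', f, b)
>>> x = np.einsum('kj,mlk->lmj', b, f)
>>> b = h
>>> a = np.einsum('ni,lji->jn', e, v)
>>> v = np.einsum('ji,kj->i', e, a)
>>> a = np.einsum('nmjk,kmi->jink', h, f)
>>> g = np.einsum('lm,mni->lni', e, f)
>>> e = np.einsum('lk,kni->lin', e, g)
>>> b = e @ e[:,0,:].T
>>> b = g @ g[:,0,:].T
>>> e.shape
(2, 31, 11)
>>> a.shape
(2, 31, 3, 2)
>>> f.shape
(2, 11, 31)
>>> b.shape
(2, 11, 2)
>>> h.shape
(3, 11, 2, 2)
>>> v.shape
(2,)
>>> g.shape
(2, 11, 31)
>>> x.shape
(11, 2, 3)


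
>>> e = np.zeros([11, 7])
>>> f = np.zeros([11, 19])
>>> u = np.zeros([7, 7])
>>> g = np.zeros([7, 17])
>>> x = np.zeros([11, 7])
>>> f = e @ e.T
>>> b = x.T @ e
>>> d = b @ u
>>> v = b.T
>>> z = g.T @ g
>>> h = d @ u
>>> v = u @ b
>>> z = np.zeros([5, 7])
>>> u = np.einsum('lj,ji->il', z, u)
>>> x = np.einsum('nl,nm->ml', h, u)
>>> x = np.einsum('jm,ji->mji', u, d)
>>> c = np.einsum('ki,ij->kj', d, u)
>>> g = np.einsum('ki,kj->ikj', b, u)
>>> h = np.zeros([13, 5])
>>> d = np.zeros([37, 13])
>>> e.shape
(11, 7)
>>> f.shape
(11, 11)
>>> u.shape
(7, 5)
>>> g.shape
(7, 7, 5)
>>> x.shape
(5, 7, 7)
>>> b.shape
(7, 7)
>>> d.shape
(37, 13)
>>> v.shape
(7, 7)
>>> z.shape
(5, 7)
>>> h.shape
(13, 5)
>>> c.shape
(7, 5)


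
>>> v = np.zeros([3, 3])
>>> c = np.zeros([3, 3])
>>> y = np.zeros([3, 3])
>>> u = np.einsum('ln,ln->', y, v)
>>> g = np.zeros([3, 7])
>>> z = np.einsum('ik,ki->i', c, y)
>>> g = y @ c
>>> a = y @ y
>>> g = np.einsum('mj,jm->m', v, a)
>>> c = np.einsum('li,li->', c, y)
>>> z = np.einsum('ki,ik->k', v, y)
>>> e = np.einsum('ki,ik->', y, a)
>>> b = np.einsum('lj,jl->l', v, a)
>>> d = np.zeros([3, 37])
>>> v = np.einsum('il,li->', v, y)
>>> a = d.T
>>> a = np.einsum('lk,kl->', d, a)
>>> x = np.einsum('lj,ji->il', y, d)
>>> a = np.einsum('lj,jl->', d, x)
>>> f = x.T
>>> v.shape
()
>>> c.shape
()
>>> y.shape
(3, 3)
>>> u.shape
()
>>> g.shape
(3,)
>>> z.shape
(3,)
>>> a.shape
()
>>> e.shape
()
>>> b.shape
(3,)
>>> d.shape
(3, 37)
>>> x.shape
(37, 3)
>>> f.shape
(3, 37)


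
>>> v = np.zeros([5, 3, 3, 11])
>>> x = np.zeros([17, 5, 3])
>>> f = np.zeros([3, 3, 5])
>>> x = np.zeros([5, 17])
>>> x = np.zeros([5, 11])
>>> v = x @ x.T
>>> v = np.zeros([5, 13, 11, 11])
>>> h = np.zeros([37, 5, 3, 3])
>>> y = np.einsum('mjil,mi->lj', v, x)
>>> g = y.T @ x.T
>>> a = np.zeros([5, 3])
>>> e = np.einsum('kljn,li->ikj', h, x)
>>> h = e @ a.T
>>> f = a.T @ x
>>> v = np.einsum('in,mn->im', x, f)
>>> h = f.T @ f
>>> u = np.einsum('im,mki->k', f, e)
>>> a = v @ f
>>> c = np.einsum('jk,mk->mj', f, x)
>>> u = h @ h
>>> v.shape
(5, 3)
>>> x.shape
(5, 11)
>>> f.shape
(3, 11)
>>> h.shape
(11, 11)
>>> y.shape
(11, 13)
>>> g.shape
(13, 5)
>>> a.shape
(5, 11)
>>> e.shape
(11, 37, 3)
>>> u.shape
(11, 11)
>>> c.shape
(5, 3)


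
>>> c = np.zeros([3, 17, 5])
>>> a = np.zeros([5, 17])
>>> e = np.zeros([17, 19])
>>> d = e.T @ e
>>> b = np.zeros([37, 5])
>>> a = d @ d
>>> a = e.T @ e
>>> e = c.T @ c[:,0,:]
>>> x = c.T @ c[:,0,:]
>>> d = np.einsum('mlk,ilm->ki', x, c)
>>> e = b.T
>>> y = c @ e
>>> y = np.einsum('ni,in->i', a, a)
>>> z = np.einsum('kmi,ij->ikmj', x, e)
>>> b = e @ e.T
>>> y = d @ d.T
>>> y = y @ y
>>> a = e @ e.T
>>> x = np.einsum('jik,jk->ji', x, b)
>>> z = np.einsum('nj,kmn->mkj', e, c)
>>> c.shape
(3, 17, 5)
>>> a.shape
(5, 5)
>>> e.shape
(5, 37)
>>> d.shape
(5, 3)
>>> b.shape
(5, 5)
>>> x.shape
(5, 17)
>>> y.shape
(5, 5)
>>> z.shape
(17, 3, 37)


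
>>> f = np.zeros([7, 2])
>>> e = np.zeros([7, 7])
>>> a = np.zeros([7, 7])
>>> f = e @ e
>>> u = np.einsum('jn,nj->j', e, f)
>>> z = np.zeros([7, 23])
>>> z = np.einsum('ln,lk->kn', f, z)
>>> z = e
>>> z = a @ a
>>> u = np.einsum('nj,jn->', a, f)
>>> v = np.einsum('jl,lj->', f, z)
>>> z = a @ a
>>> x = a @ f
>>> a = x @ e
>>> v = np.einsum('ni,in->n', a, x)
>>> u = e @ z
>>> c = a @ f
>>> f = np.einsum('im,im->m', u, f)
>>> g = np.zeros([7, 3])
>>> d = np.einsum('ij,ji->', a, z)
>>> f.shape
(7,)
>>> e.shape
(7, 7)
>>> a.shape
(7, 7)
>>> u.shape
(7, 7)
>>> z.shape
(7, 7)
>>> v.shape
(7,)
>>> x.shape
(7, 7)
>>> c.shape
(7, 7)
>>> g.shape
(7, 3)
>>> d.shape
()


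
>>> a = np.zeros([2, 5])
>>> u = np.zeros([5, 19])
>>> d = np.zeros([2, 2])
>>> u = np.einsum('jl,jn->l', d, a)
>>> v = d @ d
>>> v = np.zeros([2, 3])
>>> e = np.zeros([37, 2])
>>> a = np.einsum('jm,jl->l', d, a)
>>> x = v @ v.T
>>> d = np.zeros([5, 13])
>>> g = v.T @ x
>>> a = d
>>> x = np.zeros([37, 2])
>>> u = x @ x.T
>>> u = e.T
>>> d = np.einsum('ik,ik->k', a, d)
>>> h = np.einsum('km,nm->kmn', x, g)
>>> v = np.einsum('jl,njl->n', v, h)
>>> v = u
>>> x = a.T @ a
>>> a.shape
(5, 13)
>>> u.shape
(2, 37)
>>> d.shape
(13,)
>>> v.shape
(2, 37)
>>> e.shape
(37, 2)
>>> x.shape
(13, 13)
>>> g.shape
(3, 2)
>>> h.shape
(37, 2, 3)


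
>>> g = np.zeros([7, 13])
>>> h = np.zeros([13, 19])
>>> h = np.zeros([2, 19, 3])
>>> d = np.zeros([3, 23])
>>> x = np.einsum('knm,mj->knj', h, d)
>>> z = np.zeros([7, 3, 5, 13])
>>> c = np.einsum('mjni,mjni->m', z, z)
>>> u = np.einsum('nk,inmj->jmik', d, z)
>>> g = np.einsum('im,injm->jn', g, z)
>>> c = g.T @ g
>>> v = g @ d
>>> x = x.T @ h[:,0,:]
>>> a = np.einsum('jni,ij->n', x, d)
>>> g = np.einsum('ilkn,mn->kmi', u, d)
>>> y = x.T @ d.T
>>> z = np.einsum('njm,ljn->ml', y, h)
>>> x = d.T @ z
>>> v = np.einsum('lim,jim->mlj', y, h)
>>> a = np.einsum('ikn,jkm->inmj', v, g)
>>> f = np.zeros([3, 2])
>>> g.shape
(7, 3, 13)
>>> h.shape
(2, 19, 3)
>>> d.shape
(3, 23)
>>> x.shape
(23, 2)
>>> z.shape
(3, 2)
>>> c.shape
(3, 3)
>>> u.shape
(13, 5, 7, 23)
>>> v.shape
(3, 3, 2)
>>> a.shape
(3, 2, 13, 7)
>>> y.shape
(3, 19, 3)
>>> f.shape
(3, 2)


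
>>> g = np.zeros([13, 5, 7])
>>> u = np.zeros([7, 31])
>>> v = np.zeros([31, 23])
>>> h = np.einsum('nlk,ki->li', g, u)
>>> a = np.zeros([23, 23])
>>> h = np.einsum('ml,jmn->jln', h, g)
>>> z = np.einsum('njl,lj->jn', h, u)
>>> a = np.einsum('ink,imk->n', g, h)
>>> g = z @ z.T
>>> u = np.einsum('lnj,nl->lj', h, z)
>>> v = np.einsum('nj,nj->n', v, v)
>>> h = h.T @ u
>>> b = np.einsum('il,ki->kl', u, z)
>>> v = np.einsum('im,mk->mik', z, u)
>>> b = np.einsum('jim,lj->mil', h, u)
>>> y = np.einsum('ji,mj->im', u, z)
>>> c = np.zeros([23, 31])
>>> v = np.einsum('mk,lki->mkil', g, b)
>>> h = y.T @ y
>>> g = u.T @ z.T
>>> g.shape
(7, 31)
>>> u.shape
(13, 7)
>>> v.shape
(31, 31, 13, 7)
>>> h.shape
(31, 31)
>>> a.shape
(5,)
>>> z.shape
(31, 13)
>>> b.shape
(7, 31, 13)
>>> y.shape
(7, 31)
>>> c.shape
(23, 31)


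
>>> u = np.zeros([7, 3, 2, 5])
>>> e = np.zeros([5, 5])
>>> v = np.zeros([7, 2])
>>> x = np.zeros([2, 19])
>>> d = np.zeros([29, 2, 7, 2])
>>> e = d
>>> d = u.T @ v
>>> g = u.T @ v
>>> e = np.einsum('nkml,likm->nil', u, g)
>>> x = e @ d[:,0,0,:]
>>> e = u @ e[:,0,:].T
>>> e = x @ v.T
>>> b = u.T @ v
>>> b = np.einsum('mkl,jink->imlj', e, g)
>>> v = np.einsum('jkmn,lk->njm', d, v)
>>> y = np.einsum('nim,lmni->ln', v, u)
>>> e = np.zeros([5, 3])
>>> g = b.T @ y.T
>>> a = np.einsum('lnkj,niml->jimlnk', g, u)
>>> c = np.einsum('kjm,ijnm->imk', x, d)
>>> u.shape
(7, 3, 2, 5)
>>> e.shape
(5, 3)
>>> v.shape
(2, 5, 3)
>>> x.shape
(7, 2, 2)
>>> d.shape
(5, 2, 3, 2)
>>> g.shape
(5, 7, 7, 7)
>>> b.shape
(2, 7, 7, 5)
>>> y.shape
(7, 2)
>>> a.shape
(7, 3, 2, 5, 7, 7)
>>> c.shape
(5, 2, 7)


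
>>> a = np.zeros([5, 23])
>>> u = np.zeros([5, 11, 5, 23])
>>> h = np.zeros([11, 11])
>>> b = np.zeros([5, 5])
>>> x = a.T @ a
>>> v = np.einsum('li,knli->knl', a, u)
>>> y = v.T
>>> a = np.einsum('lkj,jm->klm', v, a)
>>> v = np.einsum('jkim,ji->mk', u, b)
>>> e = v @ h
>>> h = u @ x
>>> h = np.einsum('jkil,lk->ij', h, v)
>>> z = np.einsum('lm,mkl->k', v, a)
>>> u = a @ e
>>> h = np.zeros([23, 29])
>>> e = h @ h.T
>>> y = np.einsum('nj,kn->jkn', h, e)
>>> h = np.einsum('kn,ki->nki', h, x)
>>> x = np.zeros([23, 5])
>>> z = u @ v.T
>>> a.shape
(11, 5, 23)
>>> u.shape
(11, 5, 11)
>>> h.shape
(29, 23, 23)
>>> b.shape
(5, 5)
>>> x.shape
(23, 5)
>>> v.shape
(23, 11)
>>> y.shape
(29, 23, 23)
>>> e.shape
(23, 23)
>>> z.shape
(11, 5, 23)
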